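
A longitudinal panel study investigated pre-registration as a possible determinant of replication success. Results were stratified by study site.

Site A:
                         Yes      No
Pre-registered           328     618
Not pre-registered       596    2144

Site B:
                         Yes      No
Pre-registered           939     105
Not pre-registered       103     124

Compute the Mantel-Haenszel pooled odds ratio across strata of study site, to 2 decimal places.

2.60

OR_MH = Σ(aᵢdᵢ/nᵢ) / Σ(bᵢcᵢ/nᵢ), where nᵢ is the stratum total.
Stratum 1 (Site A): n = 3686; a·d/n = 328·2144/3686 = 190.7846; b·c/n = 618·596/3686 = 99.9262
Stratum 2 (Site B): n = 1271; a·d/n = 939·124/1271 = 91.6098; b·c/n = 105·103/1271 = 8.5090
OR_MH = (190.7846 + 91.6098) / (99.9262 + 8.5090) = 282.3943 / 108.4353 = 2.60427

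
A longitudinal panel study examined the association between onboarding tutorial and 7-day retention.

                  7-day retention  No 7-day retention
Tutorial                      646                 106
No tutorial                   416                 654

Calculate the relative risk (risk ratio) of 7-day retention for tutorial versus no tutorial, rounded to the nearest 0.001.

Cells: a = 646, b = 106, c = 416, d = 654.
Risk in exposed = 646/752 = 0.85904; risk in unexposed = 416/1070 = 0.38879.
RR = 0.85904 / 0.38879 = 2.20956
The risk among the exposed is 2.21 times that among the unexposed.

2.210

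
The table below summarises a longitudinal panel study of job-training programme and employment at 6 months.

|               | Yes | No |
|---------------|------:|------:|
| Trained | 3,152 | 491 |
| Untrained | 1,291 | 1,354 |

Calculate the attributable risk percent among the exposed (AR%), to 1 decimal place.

Cells: a = 3152, b = 491, c = 1291, d = 1354.
Risk in exposed = 3152/3643 = 0.86522; risk in unexposed = 1291/2645 = 0.48809.
RR = 0.86522/0.48809 = 1.77266
AR% = (RR − 1)/RR × 100 = (1.77266 − 1)/1.77266 × 100 = 43.5877%

43.6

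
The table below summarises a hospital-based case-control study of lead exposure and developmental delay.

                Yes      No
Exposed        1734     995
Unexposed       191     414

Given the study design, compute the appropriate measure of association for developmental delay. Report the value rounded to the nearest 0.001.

Cells: a = 1734, b = 995, c = 191, d = 414.
This is a hospital-based case-control study: participants were sampled on outcome status, so risks in the source population cannot be estimated directly — relative risk is not valid here. The odds ratio is the appropriate measure.
OR = (a·d)/(b·c) = (1734 × 414) / (995 × 191) = 717876 / 190045 = 3.77740

3.777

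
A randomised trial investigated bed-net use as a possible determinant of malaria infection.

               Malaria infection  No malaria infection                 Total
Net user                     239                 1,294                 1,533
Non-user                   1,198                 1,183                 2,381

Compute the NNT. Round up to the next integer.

Risk in treated group = 239/1533 = 0.15590; risk in control = 1198/2381 = 0.50315.
Absolute risk reduction = 0.50315 − 0.15590 = 0.34725
NNT = 1 / ARR = 1 / 0.34725 = 2.880 → round up → 3

3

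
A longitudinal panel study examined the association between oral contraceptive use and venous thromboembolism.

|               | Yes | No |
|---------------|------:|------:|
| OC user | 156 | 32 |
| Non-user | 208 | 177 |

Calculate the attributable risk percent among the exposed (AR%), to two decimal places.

34.89

Cells: a = 156, b = 32, c = 208, d = 177.
Risk in exposed = 156/188 = 0.82979; risk in unexposed = 208/385 = 0.54026.
RR = 0.82979/0.54026 = 1.53590
AR% = (RR − 1)/RR × 100 = (1.53590 − 1)/1.53590 × 100 = 34.8918%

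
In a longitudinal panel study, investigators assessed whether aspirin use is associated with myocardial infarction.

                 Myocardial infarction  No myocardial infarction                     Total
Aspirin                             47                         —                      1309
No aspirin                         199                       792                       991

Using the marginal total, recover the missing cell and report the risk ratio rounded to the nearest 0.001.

The missing cell is in the exposed row: 1309 − 47 = 1262.
So a = 47, b = 1262, c = 199, d = 792.
RR = [a/(a+b)] / [c/(c+d)] = (47/1309) / (199/991) = 0.03591/0.20081 = 0.17880

0.179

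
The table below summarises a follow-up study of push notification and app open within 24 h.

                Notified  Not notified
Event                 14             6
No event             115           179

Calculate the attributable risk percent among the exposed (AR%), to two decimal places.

70.12

Reading the table with exposure as columns: a = 14 (Notified, case), b = 115 (Notified, non-case), c = 6 (Not notified, case), d = 179.
Risk in exposed = 14/129 = 0.10853; risk in unexposed = 6/185 = 0.03243.
RR = 0.10853/0.03243 = 3.34625
AR% = (RR − 1)/RR × 100 = (3.34625 − 1)/3.34625 × 100 = 70.1158%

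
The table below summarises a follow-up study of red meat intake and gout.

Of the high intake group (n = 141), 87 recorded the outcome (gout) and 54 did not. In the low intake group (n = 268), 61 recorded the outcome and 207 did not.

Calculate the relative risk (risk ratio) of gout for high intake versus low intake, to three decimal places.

From the description: a = 87, b = 54, c = 61, d = 207.
Risk in exposed = 87/141 = 0.61702; risk in unexposed = 61/268 = 0.22761.
RR = 0.61702 / 0.22761 = 2.71085
The risk among the exposed is 2.71 times that among the unexposed.

2.711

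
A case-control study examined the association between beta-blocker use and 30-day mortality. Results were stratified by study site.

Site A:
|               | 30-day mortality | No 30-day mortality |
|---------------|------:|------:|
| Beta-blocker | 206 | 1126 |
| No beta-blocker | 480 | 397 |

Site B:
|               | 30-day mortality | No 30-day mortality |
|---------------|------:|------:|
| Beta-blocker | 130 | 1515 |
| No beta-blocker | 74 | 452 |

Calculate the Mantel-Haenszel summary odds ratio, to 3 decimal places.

0.216

OR_MH = Σ(aᵢdᵢ/nᵢ) / Σ(bᵢcᵢ/nᵢ), where nᵢ is the stratum total.
Stratum 1 (Site A): n = 2209; a·d/n = 206·397/2209 = 37.0222; b·c/n = 1126·480/2209 = 244.6718
Stratum 2 (Site B): n = 2171; a·d/n = 130·452/2171 = 27.0659; b·c/n = 1515·74/2171 = 51.6398
OR_MH = (37.0222 + 27.0659) / (244.6718 + 51.6398) = 64.0881 / 296.3116 = 0.21629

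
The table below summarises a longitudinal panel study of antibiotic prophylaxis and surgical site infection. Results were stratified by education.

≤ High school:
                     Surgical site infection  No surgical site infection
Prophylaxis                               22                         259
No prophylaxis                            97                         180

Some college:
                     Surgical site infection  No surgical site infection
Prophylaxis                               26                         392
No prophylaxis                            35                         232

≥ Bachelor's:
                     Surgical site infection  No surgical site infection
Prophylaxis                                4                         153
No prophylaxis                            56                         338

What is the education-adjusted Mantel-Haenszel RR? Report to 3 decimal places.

0.278

RR_MH = Σ(aᵢ·n₀ᵢ/nᵢ) / Σ(cᵢ·n₁ᵢ/nᵢ), with n₁ᵢ = aᵢ+bᵢ (exposed), n₀ᵢ = cᵢ+dᵢ (unexposed), nᵢ = n₁ᵢ+n₀ᵢ.
Stratum 1 (≤ High school): n₁ = 281, n₀ = 277, n = 558; a·n₀/n = 22·277/558 = 10.9211; c·n₁/n = 97·281/558 = 48.8477
Stratum 2 (Some college): n₁ = 418, n₀ = 267, n = 685; a·n₀/n = 26·267/685 = 10.1343; c·n₁/n = 35·418/685 = 21.3577
Stratum 3 (≥ Bachelor's): n₁ = 157, n₀ = 394, n = 551; a·n₀/n = 4·394/551 = 2.8603; c·n₁/n = 56·157/551 = 15.9564
RR_MH = (10.9211 + 10.1343 + 2.8603) / (48.8477 + 21.3577 + 15.9564) = 23.9157 / 86.1618 = 0.27757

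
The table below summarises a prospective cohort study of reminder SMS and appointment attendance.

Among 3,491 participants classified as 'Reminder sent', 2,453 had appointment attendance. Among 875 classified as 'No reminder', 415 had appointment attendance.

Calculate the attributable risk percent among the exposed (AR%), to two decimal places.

32.50

From the description: a = 2453, b = 1038, c = 415, d = 460.
Risk in exposed = 2453/3491 = 0.70266; risk in unexposed = 415/875 = 0.47429.
RR = 0.70266/0.47429 = 1.48152
AR% = (RR − 1)/RR × 100 = (1.48152 − 1)/1.48152 × 100 = 32.5018%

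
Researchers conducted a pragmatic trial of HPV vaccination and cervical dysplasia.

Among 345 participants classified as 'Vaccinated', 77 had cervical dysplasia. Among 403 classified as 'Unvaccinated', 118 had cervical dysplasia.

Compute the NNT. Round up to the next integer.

15

Risk in treated group = 77/345 = 0.22319; risk in control = 118/403 = 0.29280.
Absolute risk reduction = 0.29280 − 0.22319 = 0.06962
NNT = 1 / ARR = 1 / 0.06962 = 14.365 → round up → 15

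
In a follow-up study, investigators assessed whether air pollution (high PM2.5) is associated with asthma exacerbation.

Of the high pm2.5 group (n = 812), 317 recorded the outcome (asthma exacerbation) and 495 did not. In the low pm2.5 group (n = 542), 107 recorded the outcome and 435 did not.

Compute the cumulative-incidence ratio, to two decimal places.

From the description: a = 317, b = 495, c = 107, d = 435.
Risk in exposed = 317/812 = 0.39039; risk in unexposed = 107/542 = 0.19742.
RR = 0.39039 / 0.19742 = 1.97751
The risk among the exposed is 1.98 times that among the unexposed.

1.98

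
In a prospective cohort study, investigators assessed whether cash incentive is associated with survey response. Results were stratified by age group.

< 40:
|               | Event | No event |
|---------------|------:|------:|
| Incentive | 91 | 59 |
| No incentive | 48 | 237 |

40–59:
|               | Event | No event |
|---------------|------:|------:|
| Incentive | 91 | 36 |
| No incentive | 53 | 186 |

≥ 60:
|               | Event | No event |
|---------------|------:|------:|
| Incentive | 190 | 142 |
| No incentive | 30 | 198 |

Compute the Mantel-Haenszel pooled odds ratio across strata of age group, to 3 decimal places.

OR_MH = Σ(aᵢdᵢ/nᵢ) / Σ(bᵢcᵢ/nᵢ), where nᵢ is the stratum total.
Stratum 1 (< 40): n = 435; a·d/n = 91·237/435 = 49.5793; b·c/n = 59·48/435 = 6.5103
Stratum 2 (40–59): n = 366; a·d/n = 91·186/366 = 46.2459; b·c/n = 36·53/366 = 5.2131
Stratum 3 (≥ 60): n = 560; a·d/n = 190·198/560 = 67.1786; b·c/n = 142·30/560 = 7.6071
OR_MH = (49.5793 + 46.2459 + 67.1786) / (6.5103 + 5.2131 + 7.6071) = 163.0038 / 19.3306 = 8.43242

8.432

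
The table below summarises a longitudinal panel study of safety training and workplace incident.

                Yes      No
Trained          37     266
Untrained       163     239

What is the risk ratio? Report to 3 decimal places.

Cells: a = 37, b = 266, c = 163, d = 239.
Risk in exposed = 37/303 = 0.12211; risk in unexposed = 163/402 = 0.40547.
RR = 0.12211 / 0.40547 = 0.30116
The risk is 70% lower among the exposed than among the unexposed.

0.301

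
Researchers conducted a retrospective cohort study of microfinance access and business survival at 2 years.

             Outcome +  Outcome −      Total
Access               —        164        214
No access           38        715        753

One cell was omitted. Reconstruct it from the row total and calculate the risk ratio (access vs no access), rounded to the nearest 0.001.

4.630

The missing cell is in the exposed row: 214 − 164 = 50.
So a = 50, b = 164, c = 38, d = 715.
RR = [a/(a+b)] / [c/(c+d)] = (50/214) / (38/753) = 0.23364/0.05046 = 4.62986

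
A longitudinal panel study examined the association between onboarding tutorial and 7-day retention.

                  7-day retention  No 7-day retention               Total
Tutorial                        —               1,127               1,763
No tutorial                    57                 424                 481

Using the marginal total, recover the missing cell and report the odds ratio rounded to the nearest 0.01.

The missing cell is in the exposed row: 1763 − 1127 = 636.
So a = 636, b = 1127, c = 57, d = 424.
OR = (a·d)/(b·c) = (636 × 424) / (1127 × 57) = 269664 / 64239 = 4.19782

4.20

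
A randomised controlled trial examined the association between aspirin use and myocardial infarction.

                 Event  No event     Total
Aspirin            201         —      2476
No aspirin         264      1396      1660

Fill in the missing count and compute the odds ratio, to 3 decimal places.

The missing cell is in the exposed row: 2476 − 201 = 2275.
So a = 201, b = 2275, c = 264, d = 1396.
OR = (a·d)/(b·c) = (201 × 1396) / (2275 × 264) = 280596 / 600600 = 0.46719

0.467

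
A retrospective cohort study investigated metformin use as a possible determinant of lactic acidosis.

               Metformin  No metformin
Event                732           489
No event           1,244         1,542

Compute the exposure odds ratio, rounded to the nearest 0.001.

1.856

Reading the table with exposure as columns: a = 732 (Metformin, case), b = 1244 (Metformin, non-case), c = 489 (No metformin, case), d = 1542.
OR = (a·d)/(b·c) = (732 × 1542) / (1244 × 489) = 1128744 / 608316 = 1.85552
The odds of lactic acidosis are about 1.86 times as high in the metformin group.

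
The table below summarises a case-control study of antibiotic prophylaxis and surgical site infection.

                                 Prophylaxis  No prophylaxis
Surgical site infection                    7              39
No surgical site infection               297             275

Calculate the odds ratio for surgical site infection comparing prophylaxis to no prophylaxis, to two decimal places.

0.17

Reading the table with exposure as columns: a = 7 (Prophylaxis, case), b = 297 (Prophylaxis, non-case), c = 39 (No prophylaxis, case), d = 275.
OR = (a·d)/(b·c) = (7 × 275) / (297 × 39) = 1925 / 11583 = 0.16619
Exposure is associated with lower odds of surgical site infection (OR = 0.17 < 1).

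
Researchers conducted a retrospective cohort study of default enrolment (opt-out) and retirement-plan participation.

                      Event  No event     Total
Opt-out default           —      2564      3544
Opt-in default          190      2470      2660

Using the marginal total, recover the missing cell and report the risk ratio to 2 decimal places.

3.87

The missing cell is in the exposed row: 3544 − 2564 = 980.
So a = 980, b = 2564, c = 190, d = 2470.
RR = [a/(a+b)] / [c/(c+d)] = (980/3544) / (190/2660) = 0.27652/0.07143 = 3.87133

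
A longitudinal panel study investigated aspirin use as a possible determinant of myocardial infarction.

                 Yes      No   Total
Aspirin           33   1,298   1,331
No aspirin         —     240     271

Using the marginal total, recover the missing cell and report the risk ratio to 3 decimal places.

The missing cell is in the unexposed row: 271 − 240 = 31.
So a = 33, b = 1298, c = 31, d = 240.
RR = [a/(a+b)] / [c/(c+d)] = (33/1331) / (31/271) = 0.02479/0.11439 = 0.21674

0.217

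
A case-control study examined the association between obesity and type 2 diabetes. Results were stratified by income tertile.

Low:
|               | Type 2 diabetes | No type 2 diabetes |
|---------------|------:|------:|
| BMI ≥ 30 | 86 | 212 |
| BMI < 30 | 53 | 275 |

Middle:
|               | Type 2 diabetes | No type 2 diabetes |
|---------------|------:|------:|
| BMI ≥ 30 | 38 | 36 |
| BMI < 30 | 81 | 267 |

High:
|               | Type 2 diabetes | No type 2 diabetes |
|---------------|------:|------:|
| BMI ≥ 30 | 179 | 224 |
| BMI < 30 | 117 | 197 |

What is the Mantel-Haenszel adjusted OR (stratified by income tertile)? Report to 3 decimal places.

OR_MH = Σ(aᵢdᵢ/nᵢ) / Σ(bᵢcᵢ/nᵢ), where nᵢ is the stratum total.
Stratum 1 (Low): n = 626; a·d/n = 86·275/626 = 37.7796; b·c/n = 212·53/626 = 17.9489
Stratum 2 (Middle): n = 422; a·d/n = 38·267/422 = 24.0427; b·c/n = 36·81/422 = 6.9100
Stratum 3 (High): n = 717; a·d/n = 179·197/717 = 49.1813; b·c/n = 224·117/717 = 36.5523
OR_MH = (37.7796 + 24.0427 + 49.1813) / (17.9489 + 6.9100 + 36.5523) = 111.0035 / 61.4111 = 1.80755

1.808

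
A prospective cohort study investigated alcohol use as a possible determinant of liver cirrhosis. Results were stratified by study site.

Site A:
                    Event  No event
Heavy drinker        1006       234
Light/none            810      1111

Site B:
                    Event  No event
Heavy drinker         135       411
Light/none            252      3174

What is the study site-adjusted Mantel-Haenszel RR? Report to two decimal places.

2.07

RR_MH = Σ(aᵢ·n₀ᵢ/nᵢ) / Σ(cᵢ·n₁ᵢ/nᵢ), with n₁ᵢ = aᵢ+bᵢ (exposed), n₀ᵢ = cᵢ+dᵢ (unexposed), nᵢ = n₁ᵢ+n₀ᵢ.
Stratum 1 (Site A): n₁ = 1240, n₀ = 1921, n = 3161; a·n₀/n = 1006·1921/3161 = 611.3654; c·n₁/n = 810·1240/3161 = 317.7475
Stratum 2 (Site B): n₁ = 546, n₀ = 3426, n = 3972; a·n₀/n = 135·3426/3972 = 116.4426; c·n₁/n = 252·546/3972 = 34.6405
RR_MH = (611.3654 + 116.4426) / (317.7475 + 34.6405) = 727.8080 / 352.3880 = 2.06536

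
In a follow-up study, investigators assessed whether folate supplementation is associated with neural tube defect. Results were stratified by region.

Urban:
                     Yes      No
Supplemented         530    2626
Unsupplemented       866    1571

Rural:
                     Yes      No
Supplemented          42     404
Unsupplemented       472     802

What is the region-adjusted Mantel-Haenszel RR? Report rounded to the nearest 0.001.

RR_MH = Σ(aᵢ·n₀ᵢ/nᵢ) / Σ(cᵢ·n₁ᵢ/nᵢ), with n₁ᵢ = aᵢ+bᵢ (exposed), n₀ᵢ = cᵢ+dᵢ (unexposed), nᵢ = n₁ᵢ+n₀ᵢ.
Stratum 1 (Urban): n₁ = 3156, n₀ = 2437, n = 5593; a·n₀/n = 530·2437/5593 = 230.9333; c·n₁/n = 866·3156/5593 = 488.6637
Stratum 2 (Rural): n₁ = 446, n₀ = 1274, n = 1720; a·n₀/n = 42·1274/1720 = 31.1093; c·n₁/n = 472·446/1720 = 122.3907
RR_MH = (230.9333 + 31.1093) / (488.6637 + 122.3907) = 262.0426 / 611.0544 = 0.42884

0.429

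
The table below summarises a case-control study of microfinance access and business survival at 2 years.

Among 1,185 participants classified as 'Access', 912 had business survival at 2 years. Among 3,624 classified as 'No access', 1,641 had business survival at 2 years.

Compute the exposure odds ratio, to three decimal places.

4.037

From the description: a = 912, b = 273, c = 1641, d = 1983.
OR = (a·d)/(b·c) = (912 × 1983) / (273 × 1641) = 1808496 / 447993 = 4.03688
The odds of business survival at 2 years are about 4.04 times as high in the access group.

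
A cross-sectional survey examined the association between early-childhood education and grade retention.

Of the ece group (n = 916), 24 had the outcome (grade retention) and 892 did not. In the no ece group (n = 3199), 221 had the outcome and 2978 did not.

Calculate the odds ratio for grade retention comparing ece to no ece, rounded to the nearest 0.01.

From the description: a = 24, b = 892, c = 221, d = 2978.
OR = (a·d)/(b·c) = (24 × 2978) / (892 × 221) = 71472 / 197132 = 0.36256
Exposure is associated with lower odds of grade retention (OR = 0.36 < 1).

0.36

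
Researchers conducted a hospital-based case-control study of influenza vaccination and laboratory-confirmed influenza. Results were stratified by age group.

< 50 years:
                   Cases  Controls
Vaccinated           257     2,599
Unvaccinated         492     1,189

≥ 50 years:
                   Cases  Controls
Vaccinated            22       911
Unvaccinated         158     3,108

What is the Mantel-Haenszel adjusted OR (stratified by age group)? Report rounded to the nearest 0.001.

OR_MH = Σ(aᵢdᵢ/nᵢ) / Σ(bᵢcᵢ/nᵢ), where nᵢ is the stratum total.
Stratum 1 (< 50 years): n = 4537; a·d/n = 257·1189/4537 = 67.3513; b·c/n = 2599·492/4537 = 281.8400
Stratum 2 (≥ 50 years): n = 4199; a·d/n = 22·3108/4199 = 16.2839; b·c/n = 911·158/4199 = 34.2791
OR_MH = (67.3513 + 16.2839) / (281.8400 + 34.2791) = 83.6352 / 316.1191 = 0.26457

0.265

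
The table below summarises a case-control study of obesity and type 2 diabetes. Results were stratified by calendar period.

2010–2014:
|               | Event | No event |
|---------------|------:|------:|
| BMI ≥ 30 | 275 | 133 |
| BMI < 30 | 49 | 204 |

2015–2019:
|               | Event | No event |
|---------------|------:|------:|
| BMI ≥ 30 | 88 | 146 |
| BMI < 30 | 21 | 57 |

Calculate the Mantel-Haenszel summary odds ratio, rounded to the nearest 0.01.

OR_MH = Σ(aᵢdᵢ/nᵢ) / Σ(bᵢcᵢ/nᵢ), where nᵢ is the stratum total.
Stratum 1 (2010–2014): n = 661; a·d/n = 275·204/661 = 84.8714; b·c/n = 133·49/661 = 9.8593
Stratum 2 (2015–2019): n = 312; a·d/n = 88·57/312 = 16.0769; b·c/n = 146·21/312 = 9.8269
OR_MH = (84.8714 + 16.0769) / (9.8593 + 9.8269) = 100.9483 / 19.6862 = 5.12787

5.13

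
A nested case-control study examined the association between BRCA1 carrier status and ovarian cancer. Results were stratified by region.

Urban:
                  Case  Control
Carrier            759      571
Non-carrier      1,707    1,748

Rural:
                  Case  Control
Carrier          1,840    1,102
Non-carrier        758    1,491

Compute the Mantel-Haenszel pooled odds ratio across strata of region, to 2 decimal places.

2.21

OR_MH = Σ(aᵢdᵢ/nᵢ) / Σ(bᵢcᵢ/nᵢ), where nᵢ is the stratum total.
Stratum 1 (Urban): n = 4785; a·d/n = 759·1748/4785 = 277.2690; b·c/n = 571·1707/4785 = 203.6984
Stratum 2 (Rural): n = 5191; a·d/n = 1840·1491/5191 = 528.4993; b·c/n = 1102·758/5191 = 160.9162
OR_MH = (277.2690 + 528.4993) / (203.6984 + 160.9162) = 805.7683 / 364.6146 = 2.20992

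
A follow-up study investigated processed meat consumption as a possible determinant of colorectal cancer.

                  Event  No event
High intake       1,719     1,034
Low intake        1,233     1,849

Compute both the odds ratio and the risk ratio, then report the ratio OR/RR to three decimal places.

Cells: a = 1719, b = 1034, c = 1233, d = 1849.
OR = (1719·1849)/(1034·1233) = 3178431/1274922 = 2.49304
Risk in exposed = 1719/2753 = 0.62441; risk in unexposed = 1233/3082 = 0.40006; RR = 1.56077
OR/RR = 2.49304 / 1.56077 = 1.59731
The outcome is not rare, so the OR lies further from 1 than the RR.

1.597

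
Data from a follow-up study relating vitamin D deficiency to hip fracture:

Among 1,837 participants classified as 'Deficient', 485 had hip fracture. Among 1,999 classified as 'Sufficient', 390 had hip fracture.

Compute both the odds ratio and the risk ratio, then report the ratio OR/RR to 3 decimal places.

1.094

From the description: a = 485, b = 1352, c = 390, d = 1609.
OR = (485·1609)/(1352·390) = 780365/527280 = 1.47998
Risk in exposed = 485/1837 = 0.26402; risk in unexposed = 390/1999 = 0.19510; RR = 1.35326
OR/RR = 1.47998 / 1.35326 = 1.09364
The outcome is not rare, so the OR lies further from 1 than the RR.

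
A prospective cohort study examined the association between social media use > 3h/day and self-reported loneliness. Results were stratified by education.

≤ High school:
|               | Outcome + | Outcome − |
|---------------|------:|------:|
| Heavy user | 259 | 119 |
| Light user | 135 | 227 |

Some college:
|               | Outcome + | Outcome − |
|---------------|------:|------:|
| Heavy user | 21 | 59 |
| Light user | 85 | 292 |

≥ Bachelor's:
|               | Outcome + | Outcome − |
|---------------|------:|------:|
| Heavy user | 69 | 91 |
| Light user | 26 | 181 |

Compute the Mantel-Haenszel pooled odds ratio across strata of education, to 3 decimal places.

3.243

OR_MH = Σ(aᵢdᵢ/nᵢ) / Σ(bᵢcᵢ/nᵢ), where nᵢ is the stratum total.
Stratum 1 (≤ High school): n = 740; a·d/n = 259·227/740 = 79.4500; b·c/n = 119·135/740 = 21.7095
Stratum 2 (Some college): n = 457; a·d/n = 21·292/457 = 13.4179; b·c/n = 59·85/457 = 10.9737
Stratum 3 (≥ Bachelor's): n = 367; a·d/n = 69·181/367 = 34.0300; b·c/n = 91·26/367 = 6.4469
OR_MH = (79.4500 + 13.4179 + 34.0300) / (21.7095 + 10.9737 + 6.4469) = 126.8979 / 39.1301 = 3.24298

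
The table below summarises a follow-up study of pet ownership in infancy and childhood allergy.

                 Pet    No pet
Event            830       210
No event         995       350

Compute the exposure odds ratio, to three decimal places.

1.390

Reading the table with exposure as columns: a = 830 (Pet, case), b = 995 (Pet, non-case), c = 210 (No pet, case), d = 350.
OR = (a·d)/(b·c) = (830 × 350) / (995 × 210) = 290500 / 208950 = 1.39028
The odds of childhood allergy are about 1.39 times as high in the pet group.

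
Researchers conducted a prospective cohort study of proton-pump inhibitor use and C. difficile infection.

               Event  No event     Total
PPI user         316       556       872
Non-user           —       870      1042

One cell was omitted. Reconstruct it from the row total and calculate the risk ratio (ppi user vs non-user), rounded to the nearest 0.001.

2.195

The missing cell is in the unexposed row: 1042 − 870 = 172.
So a = 316, b = 556, c = 172, d = 870.
RR = [a/(a+b)] / [c/(c+d)] = (316/872) / (172/1042) = 0.36239/0.16507 = 2.19538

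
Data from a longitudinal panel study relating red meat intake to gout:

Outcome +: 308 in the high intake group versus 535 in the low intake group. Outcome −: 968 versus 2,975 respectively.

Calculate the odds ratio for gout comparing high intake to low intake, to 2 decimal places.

From the description: a = 308, b = 968, c = 535, d = 2975.
OR = (a·d)/(b·c) = (308 × 2975) / (968 × 535) = 916300 / 517880 = 1.76933
The odds of gout are about 1.77 times as high in the high intake group.

1.77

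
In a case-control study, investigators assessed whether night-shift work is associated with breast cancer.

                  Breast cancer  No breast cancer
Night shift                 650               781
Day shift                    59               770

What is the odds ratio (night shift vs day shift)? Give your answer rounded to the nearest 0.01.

Cells: a = 650, b = 781, c = 59, d = 770.
OR = (a·d)/(b·c) = (650 × 770) / (781 × 59) = 500500 / 46079 = 10.86178
The odds of breast cancer are about 10.86 times as high in the night shift group.

10.86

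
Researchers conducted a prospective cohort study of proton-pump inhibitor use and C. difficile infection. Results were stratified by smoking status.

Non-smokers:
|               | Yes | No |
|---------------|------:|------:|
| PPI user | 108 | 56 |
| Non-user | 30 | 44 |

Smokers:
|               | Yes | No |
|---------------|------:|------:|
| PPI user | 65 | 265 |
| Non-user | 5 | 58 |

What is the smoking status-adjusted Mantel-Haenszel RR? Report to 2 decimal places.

RR_MH = Σ(aᵢ·n₀ᵢ/nᵢ) / Σ(cᵢ·n₁ᵢ/nᵢ), with n₁ᵢ = aᵢ+bᵢ (exposed), n₀ᵢ = cᵢ+dᵢ (unexposed), nᵢ = n₁ᵢ+n₀ᵢ.
Stratum 1 (Non-smokers): n₁ = 164, n₀ = 74, n = 238; a·n₀/n = 108·74/238 = 33.5798; c·n₁/n = 30·164/238 = 20.6723
Stratum 2 (Smokers): n₁ = 330, n₀ = 63, n = 393; a·n₀/n = 65·63/393 = 10.4198; c·n₁/n = 5·330/393 = 4.1985
RR_MH = (33.5798 + 10.4198) / (20.6723 + 4.1985) = 43.9997 / 24.8707 = 1.76913

1.77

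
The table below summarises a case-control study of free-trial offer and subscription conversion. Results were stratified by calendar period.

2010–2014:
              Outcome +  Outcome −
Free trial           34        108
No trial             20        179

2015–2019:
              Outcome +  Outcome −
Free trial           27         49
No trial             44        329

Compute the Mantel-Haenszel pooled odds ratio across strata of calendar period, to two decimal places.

OR_MH = Σ(aᵢdᵢ/nᵢ) / Σ(bᵢcᵢ/nᵢ), where nᵢ is the stratum total.
Stratum 1 (2010–2014): n = 341; a·d/n = 34·179/341 = 17.8475; b·c/n = 108·20/341 = 6.3343
Stratum 2 (2015–2019): n = 449; a·d/n = 27·329/449 = 19.7840; b·c/n = 49·44/449 = 4.8018
OR_MH = (17.8475 + 19.7840) / (6.3343 + 4.8018) = 37.6315 / 11.1361 = 3.37923

3.38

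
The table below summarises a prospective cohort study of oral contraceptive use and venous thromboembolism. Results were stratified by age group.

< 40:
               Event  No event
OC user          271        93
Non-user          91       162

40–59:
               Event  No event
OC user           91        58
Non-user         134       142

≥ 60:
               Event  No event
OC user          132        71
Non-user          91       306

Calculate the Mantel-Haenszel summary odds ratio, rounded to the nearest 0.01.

3.95

OR_MH = Σ(aᵢdᵢ/nᵢ) / Σ(bᵢcᵢ/nᵢ), where nᵢ is the stratum total.
Stratum 1 (< 40): n = 617; a·d/n = 271·162/617 = 71.1540; b·c/n = 93·91/617 = 13.7164
Stratum 2 (40–59): n = 425; a·d/n = 91·142/425 = 30.4047; b·c/n = 58·134/425 = 18.2871
Stratum 3 (≥ 60): n = 600; a·d/n = 132·306/600 = 67.3200; b·c/n = 71·91/600 = 10.7683
OR_MH = (71.1540 + 30.4047 + 67.3200) / (13.7164 + 18.2871 + 10.7683) = 168.8787 / 42.7718 = 3.94837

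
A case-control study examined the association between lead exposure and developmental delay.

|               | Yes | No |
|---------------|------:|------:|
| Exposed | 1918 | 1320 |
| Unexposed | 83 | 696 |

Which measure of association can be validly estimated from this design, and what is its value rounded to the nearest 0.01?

Cells: a = 1918, b = 1320, c = 83, d = 696.
This is a case-control study: participants were sampled on outcome status, so risks in the source population cannot be estimated directly — relative risk is not valid here. The odds ratio is the appropriate measure.
OR = (a·d)/(b·c) = (1918 × 696) / (1320 × 83) = 1334928 / 109560 = 12.18445

12.18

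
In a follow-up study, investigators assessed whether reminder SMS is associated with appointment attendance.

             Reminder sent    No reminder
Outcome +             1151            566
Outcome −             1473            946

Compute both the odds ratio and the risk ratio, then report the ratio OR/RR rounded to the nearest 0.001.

Reading the table with exposure as columns: a = 1151 (Reminder sent, case), b = 1473 (Reminder sent, non-case), c = 566 (No reminder, case), d = 946.
OR = (1151·946)/(1473·566) = 1088846/833718 = 1.30601
Risk in exposed = 1151/2624 = 0.43864; risk in unexposed = 566/1512 = 0.37434; RR = 1.17178
OR/RR = 1.30601 / 1.17178 = 1.11455
The outcome is not rare, so the OR lies further from 1 than the RR.

1.115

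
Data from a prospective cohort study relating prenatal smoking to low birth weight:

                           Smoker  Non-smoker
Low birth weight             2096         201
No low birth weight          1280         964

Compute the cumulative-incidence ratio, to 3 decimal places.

3.598

Reading the table with exposure as columns: a = 2096 (Smoker, case), b = 1280 (Smoker, non-case), c = 201 (Non-smoker, case), d = 964.
Risk in exposed = 2096/3376 = 0.62085; risk in unexposed = 201/1165 = 0.17253.
RR = 0.62085 / 0.17253 = 3.59848
The risk among the exposed is 3.60 times that among the unexposed.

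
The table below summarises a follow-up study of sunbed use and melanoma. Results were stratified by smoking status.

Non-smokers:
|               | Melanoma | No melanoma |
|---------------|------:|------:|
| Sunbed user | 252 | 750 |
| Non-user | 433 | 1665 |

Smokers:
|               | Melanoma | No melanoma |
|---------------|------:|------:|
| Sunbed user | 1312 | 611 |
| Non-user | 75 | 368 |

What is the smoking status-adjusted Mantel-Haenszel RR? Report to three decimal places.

RR_MH = Σ(aᵢ·n₀ᵢ/nᵢ) / Σ(cᵢ·n₁ᵢ/nᵢ), with n₁ᵢ = aᵢ+bᵢ (exposed), n₀ᵢ = cᵢ+dᵢ (unexposed), nᵢ = n₁ᵢ+n₀ᵢ.
Stratum 1 (Non-smokers): n₁ = 1002, n₀ = 2098, n = 3100; a·n₀/n = 252·2098/3100 = 170.5471; c·n₁/n = 433·1002/3100 = 139.9568
Stratum 2 (Smokers): n₁ = 1923, n₀ = 443, n = 2366; a·n₀/n = 1312·443/2366 = 245.6534; c·n₁/n = 75·1923/2366 = 60.9573
RR_MH = (170.5471 + 245.6534) / (139.9568 + 60.9573) = 416.2005 / 200.9141 = 2.07153

2.072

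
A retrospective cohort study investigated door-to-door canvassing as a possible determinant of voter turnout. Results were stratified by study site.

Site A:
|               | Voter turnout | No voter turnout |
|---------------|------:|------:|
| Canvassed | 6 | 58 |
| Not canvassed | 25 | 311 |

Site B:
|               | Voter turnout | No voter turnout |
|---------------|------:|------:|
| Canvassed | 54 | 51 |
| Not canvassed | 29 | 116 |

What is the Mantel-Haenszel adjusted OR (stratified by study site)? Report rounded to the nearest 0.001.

3.115

OR_MH = Σ(aᵢdᵢ/nᵢ) / Σ(bᵢcᵢ/nᵢ), where nᵢ is the stratum total.
Stratum 1 (Site A): n = 400; a·d/n = 6·311/400 = 4.6650; b·c/n = 58·25/400 = 3.6250
Stratum 2 (Site B): n = 250; a·d/n = 54·116/250 = 25.0560; b·c/n = 51·29/250 = 5.9160
OR_MH = (4.6650 + 25.0560) / (3.6250 + 5.9160) = 29.7210 / 9.5410 = 3.11508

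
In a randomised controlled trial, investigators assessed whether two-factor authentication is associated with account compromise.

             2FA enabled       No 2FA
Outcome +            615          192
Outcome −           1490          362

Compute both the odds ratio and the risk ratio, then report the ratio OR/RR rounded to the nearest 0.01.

Reading the table with exposure as columns: a = 615 (2FA enabled, case), b = 1490 (2FA enabled, non-case), c = 192 (No 2FA, case), d = 362.
OR = (615·362)/(1490·192) = 222630/286080 = 0.77821
Risk in exposed = 615/2105 = 0.29216; risk in unexposed = 192/554 = 0.34657; RR = 0.84301
OR/RR = 0.77821 / 0.84301 = 0.92313
The outcome is not rare, so the OR lies further from 1 than the RR.

0.92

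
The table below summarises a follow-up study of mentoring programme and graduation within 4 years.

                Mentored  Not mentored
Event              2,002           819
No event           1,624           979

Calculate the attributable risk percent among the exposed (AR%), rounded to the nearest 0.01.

Reading the table with exposure as columns: a = 2002 (Mentored, case), b = 1624 (Mentored, non-case), c = 819 (Not mentored, case), d = 979.
Risk in exposed = 2002/3626 = 0.55212; risk in unexposed = 819/1798 = 0.45551.
RR = 0.55212/0.45551 = 1.21211
AR% = (RR − 1)/RR × 100 = (1.21211 − 1)/1.21211 × 100 = 17.4992%

17.50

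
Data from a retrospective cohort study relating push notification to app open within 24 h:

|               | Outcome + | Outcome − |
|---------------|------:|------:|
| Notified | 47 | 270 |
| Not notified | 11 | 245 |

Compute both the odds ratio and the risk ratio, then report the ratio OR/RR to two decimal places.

1.12

Cells: a = 47, b = 270, c = 11, d = 245.
OR = (47·245)/(270·11) = 11515/2970 = 3.87710
Risk in exposed = 47/317 = 0.14826; risk in unexposed = 11/256 = 0.04297; RR = 3.45053
OR/RR = 3.87710 / 3.45053 = 1.12363
The outcome is not rare, so the OR lies further from 1 than the RR.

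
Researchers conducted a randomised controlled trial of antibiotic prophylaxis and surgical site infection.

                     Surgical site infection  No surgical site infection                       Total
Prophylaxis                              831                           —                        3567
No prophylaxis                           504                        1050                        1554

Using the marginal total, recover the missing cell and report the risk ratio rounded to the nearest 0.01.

0.72

The missing cell is in the exposed row: 3567 − 831 = 2736.
So a = 831, b = 2736, c = 504, d = 1050.
RR = [a/(a+b)] / [c/(c+d)] = (831/3567) / (504/1554) = 0.23297/0.32432 = 0.71832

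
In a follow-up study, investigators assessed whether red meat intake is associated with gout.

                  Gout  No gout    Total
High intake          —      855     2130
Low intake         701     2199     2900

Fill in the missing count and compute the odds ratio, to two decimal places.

4.68

The missing cell is in the exposed row: 2130 − 855 = 1275.
So a = 1275, b = 855, c = 701, d = 2199.
OR = (a·d)/(b·c) = (1275 × 2199) / (855 × 701) = 2803725 / 599355 = 4.67790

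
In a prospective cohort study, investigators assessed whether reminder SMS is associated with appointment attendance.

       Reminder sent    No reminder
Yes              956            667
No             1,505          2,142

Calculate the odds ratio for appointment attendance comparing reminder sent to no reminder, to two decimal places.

2.04

Reading the table with exposure as columns: a = 956 (Reminder sent, case), b = 1505 (Reminder sent, non-case), c = 667 (No reminder, case), d = 2142.
OR = (a·d)/(b·c) = (956 × 2142) / (1505 × 667) = 2047752 / 1003835 = 2.03993
The odds of appointment attendance are about 2.04 times as high in the reminder sent group.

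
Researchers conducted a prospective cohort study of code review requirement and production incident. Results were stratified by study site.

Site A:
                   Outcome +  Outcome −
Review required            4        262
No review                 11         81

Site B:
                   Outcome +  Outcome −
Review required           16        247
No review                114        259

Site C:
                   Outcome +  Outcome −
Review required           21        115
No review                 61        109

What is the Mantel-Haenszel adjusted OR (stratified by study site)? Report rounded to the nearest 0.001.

OR_MH = Σ(aᵢdᵢ/nᵢ) / Σ(bᵢcᵢ/nᵢ), where nᵢ is the stratum total.
Stratum 1 (Site A): n = 358; a·d/n = 4·81/358 = 0.9050; b·c/n = 262·11/358 = 8.0503
Stratum 2 (Site B): n = 636; a·d/n = 16·259/636 = 6.5157; b·c/n = 247·114/636 = 44.2736
Stratum 3 (Site C): n = 306; a·d/n = 21·109/306 = 7.4804; b·c/n = 115·61/306 = 22.9248
OR_MH = (0.9050 + 6.5157 + 7.4804) / (8.0503 + 44.2736 + 22.9248) = 14.9011 / 75.2487 = 0.19803

0.198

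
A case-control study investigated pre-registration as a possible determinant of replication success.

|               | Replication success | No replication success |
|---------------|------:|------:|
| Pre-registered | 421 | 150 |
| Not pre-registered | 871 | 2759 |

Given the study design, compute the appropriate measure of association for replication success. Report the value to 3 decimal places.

8.890

Cells: a = 421, b = 150, c = 871, d = 2759.
This is a case-control study: participants were sampled on outcome status, so risks in the source population cannot be estimated directly — relative risk is not valid here. The odds ratio is the appropriate measure.
OR = (a·d)/(b·c) = (421 × 2759) / (150 × 871) = 1161539 / 130650 = 8.89046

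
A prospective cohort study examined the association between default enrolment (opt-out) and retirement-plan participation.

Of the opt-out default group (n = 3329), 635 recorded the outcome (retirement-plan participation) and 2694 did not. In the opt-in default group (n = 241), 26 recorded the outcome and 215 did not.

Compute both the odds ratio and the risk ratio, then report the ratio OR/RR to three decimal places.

From the description: a = 635, b = 2694, c = 26, d = 215.
OR = (635·215)/(2694·26) = 136525/70044 = 1.94913
Risk in exposed = 635/3329 = 0.19075; risk in unexposed = 26/241 = 0.10788; RR = 1.76809
OR/RR = 1.94913 / 1.76809 = 1.10240
The outcome is not rare, so the OR lies further from 1 than the RR.

1.102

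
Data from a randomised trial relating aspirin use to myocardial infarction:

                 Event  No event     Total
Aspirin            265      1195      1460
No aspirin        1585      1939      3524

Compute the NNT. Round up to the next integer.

Risk in treated group = 265/1460 = 0.18151; risk in control = 1585/3524 = 0.44977.
Absolute risk reduction = 0.44977 − 0.18151 = 0.26827
NNT = 1 / ARR = 1 / 0.26827 = 3.728 → round up → 4

4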